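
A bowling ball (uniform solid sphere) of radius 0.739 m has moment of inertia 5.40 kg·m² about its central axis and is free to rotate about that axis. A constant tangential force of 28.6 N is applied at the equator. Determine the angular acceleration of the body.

τ = F R = (28.6)(0.739) = 21.14 N·m.
From τ = Iα: α = 21.14/5.400 = 3.914 rad/s².

α ≈ 3.91 rad/s²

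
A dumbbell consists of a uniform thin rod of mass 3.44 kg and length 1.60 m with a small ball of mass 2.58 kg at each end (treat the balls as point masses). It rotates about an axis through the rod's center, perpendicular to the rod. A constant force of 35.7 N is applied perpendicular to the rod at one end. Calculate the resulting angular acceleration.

I_rod = (1/12)ML² = (1/12)(3.44)(1.60)² = 0.7339 kg·m².
I_balls = 2·m·(L/2)² = 2(2.58)(0.8000)² = 3.302 kg·m².
Total I = 4.036 kg·m².
τ = F·(L/2) = (35.7)(0.800) = 28.56 N·m.
α = τ/I = 28.56/4.036 = 7.076 rad/s².

α ≈ 7.08 rad/s²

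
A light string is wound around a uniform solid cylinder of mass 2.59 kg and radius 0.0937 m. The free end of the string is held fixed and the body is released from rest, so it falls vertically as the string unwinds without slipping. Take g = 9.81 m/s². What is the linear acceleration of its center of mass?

a ≈ 6.54 m/s²

Translation: Mg − T = Ma. Rotation about the center: TR = Iα with I = ½MR².
With a = αR: T = (I/R²)a = (1/2)M a, so Mg = (1 + 0.5000)Ma.
a = g/(1 + 0.5000) = 9.81/1.500 = 6.540 m/s².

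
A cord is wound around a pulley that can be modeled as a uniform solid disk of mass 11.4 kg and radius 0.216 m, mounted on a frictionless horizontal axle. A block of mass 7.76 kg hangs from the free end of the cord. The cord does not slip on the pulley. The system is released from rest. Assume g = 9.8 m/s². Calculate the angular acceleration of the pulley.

I = ½MR² = (1/2)(11.4)(0.216)² = 0.2659 kg·m².
Block: mg − T = ma. Pulley: TR = Iα. No-slip: a = αR, so T = (I/R²)a = 5.700·a.
Then mg = (m + 5.700)a, so a = (7.76)(9.8)/(7.76 + 5.700) = 5.650 m/s².
α = a/R = 5.650/0.216 = 26.16 rad/s².

α ≈ 26.2 rad/s²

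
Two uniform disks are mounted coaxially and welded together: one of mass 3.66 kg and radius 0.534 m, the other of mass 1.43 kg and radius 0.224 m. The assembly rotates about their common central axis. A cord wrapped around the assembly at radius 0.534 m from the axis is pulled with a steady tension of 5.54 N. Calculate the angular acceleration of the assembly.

α ≈ 5.30 rad/s²

I = ½M₁R₁² + ½M₂R₂² = ½(3.66)(0.534)² + ½(1.43)(0.224)² = 0.5577 kg·m².
τ = F r = (5.54)(0.534) = 2.958 N·m.
α = τ/I = 2.958/0.5577 = 5.304 rad/s².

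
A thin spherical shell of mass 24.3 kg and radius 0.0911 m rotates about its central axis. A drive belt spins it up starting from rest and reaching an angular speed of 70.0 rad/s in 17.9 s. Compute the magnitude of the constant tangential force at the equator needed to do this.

F ≈ 5.77 N

I = (2/3)MR² = (2/3)(24.3)(0.0911)² = 0.1344 kg·m².
α = Δω/Δt = (70.0 − 0)/17.9 = 3.911 rad/s².
The required torque is τ = Iα = (0.1344)(3.911) = 0.5258 N·m.
A tangential force at the equator gives τ = FR, so F = τ/R = 0.5258/0.0911 = 5.771 N.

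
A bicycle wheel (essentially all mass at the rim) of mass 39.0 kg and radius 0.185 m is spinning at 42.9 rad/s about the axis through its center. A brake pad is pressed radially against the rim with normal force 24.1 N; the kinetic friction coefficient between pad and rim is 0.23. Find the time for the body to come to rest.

t ≈ 55.8 s

I = MR² = (39.0)(0.185)² = 1.335 kg·m².
Friction force f = μN = (0.23)(24.1) = 5.543 N at the rim; torque magnitude τ = fR = 1.025 N·m, opposing ω.
|α| = τ/I = 1.025/1.335 = 0.7683 rad/s² (deceleration).
0 = ω₀ − |α|t ⇒ t = ω₀/|α| = 42.9/0.7683 = 55.84 s.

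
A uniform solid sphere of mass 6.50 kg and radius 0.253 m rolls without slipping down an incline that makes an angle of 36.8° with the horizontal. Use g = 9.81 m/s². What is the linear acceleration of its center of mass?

Translation along the incline: Mg sinθ − f = Ma.
Rotation about the center: fR = Iα with I = (2/5)MR². No-slip gives a = αR, so f = (I/R²)a = (2/5)M a.
Substituting: Mg sinθ = (1 + 0.4000)Ma, so a = g sinθ/(1 + 0.4000) = (9.81) sin 36.8° / 1.400 = 4.197 m/s².

a ≈ 4.20 m/s²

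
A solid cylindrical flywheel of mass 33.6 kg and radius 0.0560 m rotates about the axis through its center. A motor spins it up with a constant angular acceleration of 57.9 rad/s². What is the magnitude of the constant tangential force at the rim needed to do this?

I = ½MR² = (1/2)(33.6)(0.0560)² = 0.05268 kg·m².
The required torque is τ = Iα = (0.05268)(57.90) = 3.050 N·m.
A tangential force at the rim gives τ = FR, so F = τ/R = 3.050/0.0560 = 54.47 N.

F ≈ 54.5 N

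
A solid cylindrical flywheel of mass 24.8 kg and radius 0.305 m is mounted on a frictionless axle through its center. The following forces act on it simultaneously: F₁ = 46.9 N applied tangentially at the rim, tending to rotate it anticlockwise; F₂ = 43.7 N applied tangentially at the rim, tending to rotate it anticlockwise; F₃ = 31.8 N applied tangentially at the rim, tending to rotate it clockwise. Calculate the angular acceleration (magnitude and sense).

I = ½MR² = (1/2)(24.8)(0.305)² = 1.154 kg·m².
Taking anticlockwise as positive: τ₁ = +(46.9)(0.305) = +14.30 N·m; τ₂ = +(43.7)(0.305) = +13.33 N·m; τ₃ = −(31.8)(0.305) = −9.699 N·m.
Net torque τ = 17.93 N·m.
α = τ/I = 17.93/1.154 = 15.55 rad/s².

α ≈ 15.5 rad/s², anticlockwise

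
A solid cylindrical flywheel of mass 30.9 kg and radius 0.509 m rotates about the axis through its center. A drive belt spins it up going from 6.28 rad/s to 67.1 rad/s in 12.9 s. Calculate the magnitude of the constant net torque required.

τ ≈ 18.9 N·m

I = ½MR² = (1/2)(30.9)(0.509)² = 4.003 kg·m².
α = Δω/Δt = (67.1 − 6.28)/12.9 = 4.715 rad/s².
τ = Iα = (4.003)(4.715) = 18.87 N·m.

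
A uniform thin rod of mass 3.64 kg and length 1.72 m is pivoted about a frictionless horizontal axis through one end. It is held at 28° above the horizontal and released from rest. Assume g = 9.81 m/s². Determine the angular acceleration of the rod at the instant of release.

α ≈ 7.55 rad/s²

About the pivot, I = (1/3)ML² = (1/3)(3.64)(1.72)² = 3.590 kg·m².
The weight acts at the center, a distance L/2 = 0.8600 m from the pivot; τ = Mg(L/2) cos 28° = 27.11 N·m.
α = τ/I = 27.11/3.590 = 7.554 rad/s².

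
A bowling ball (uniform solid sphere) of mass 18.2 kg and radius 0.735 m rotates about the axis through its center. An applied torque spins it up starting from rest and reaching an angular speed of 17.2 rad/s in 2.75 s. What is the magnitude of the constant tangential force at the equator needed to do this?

F ≈ 33.5 N

I = (2/5)MR² = (2/5)(18.2)(0.735)² = 3.933 kg·m².
α = Δω/Δt = (17.2 − 0)/2.75 = 6.255 rad/s².
The required torque is τ = Iα = (3.933)(6.255) = 24.60 N·m.
A tangential force at the equator gives τ = FR, so F = τ/R = 24.60/0.735 = 33.47 N.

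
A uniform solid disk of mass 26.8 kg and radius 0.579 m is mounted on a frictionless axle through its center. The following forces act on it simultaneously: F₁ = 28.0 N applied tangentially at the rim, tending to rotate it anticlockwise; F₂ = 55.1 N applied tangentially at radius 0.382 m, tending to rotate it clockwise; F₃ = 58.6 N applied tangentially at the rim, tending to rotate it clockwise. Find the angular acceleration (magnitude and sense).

I = ½MR² = (1/2)(26.8)(0.579)² = 4.492 kg·m².
Taking anticlockwise as positive: τ₁ = +(28.0)(0.579) = +16.21 N·m; τ₂ = −(55.1)(0.382) = −21.05 N·m; τ₃ = −(58.6)(0.579) = −33.93 N·m.
Net torque τ = -38.77 N·m.
α = τ/I = -38.77/4.492 = -8.629 rad/s².

α ≈ 8.63 rad/s², clockwise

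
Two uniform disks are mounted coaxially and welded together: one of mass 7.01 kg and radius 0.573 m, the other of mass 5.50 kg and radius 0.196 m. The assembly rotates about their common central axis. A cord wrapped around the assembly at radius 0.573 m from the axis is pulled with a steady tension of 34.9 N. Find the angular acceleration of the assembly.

I = ½M₁R₁² + ½M₂R₂² = ½(7.01)(0.573)² + ½(5.50)(0.196)² = 1.256 kg·m².
τ = F r = (34.9)(0.573) = 20.00 N·m.
α = τ/I = 20.00/1.256 = 15.92 rad/s².

α ≈ 15.9 rad/s²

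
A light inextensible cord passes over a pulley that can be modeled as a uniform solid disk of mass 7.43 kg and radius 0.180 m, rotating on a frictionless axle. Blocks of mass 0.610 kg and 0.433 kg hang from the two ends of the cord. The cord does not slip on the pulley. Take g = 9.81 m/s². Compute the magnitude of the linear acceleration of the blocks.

I = ½MR² = (1/2)(7.43)(0.180)² = 0.1204 kg·m².
Heavier block: m₁g − T₁ = m₁a. Lighter block: T₂ − m₂g = m₂a.
Pulley: (T₁ − T₂)R = Iα = I(a/R), so T₁ − T₂ = (I/R²)a = (1/2)M_p a = 3.715·a.
Adding the three: (m₁ − m₂)g = (m₁ + m₂ + 3.715)a, so a = (0.610 − 0.433)(9.81)/(0.610 + 0.433 + 3.715) = 0.3649 m/s².

a ≈ 0.365 m/s²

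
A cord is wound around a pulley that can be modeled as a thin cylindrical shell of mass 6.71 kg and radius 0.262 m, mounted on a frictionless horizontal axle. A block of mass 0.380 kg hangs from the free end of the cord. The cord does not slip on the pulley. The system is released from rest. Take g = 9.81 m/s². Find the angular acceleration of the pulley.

α ≈ 2.01 rad/s²

I = MR² = (6.71)(0.262)² = 0.4606 kg·m².
Block: mg − T = ma. Pulley: TR = Iα. No-slip: a = αR, so T = (I/R²)a = 6.710·a.
Then mg = (m + 6.710)a, so a = (0.380)(9.81)/(0.380 + 6.710) = 0.5258 m/s².
α = a/R = 0.5258/0.262 = 2.007 rad/s².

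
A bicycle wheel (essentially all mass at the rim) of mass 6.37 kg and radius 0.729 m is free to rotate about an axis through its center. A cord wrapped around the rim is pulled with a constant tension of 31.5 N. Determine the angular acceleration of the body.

I = MR² = (6.37)(0.729)² = 3.385 kg·m².
τ = F R = (31.5)(0.729) = 22.96 N·m.
Newton's second law for rotation, τ = Iα, gives α = τ/I = 22.96/3.385 = 6.783 rad/s².

α ≈ 6.78 rad/s²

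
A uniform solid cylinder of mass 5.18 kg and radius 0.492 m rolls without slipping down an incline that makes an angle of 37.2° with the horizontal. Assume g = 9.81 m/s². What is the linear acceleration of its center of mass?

Translation along the incline: Mg sinθ − f = Ma.
Rotation about the center: fR = Iα with I = ½MR². No-slip gives a = αR, so f = (I/R²)a = (1/2)M a.
Substituting: Mg sinθ = (1 + 0.5000)Ma, so a = g sinθ/(1 + 0.5000) = (9.81) sin 37.2° / 1.500 = 3.954 m/s².

a ≈ 3.95 m/s²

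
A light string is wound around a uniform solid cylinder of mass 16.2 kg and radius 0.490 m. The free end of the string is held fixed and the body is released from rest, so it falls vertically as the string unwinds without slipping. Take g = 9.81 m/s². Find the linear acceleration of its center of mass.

a ≈ 6.54 m/s²

Translation: Mg − T = Ma. Rotation about the center: TR = Iα with I = ½MR².
With a = αR: T = (I/R²)a = (1/2)M a, so Mg = (1 + 0.5000)Ma.
a = g/(1 + 0.5000) = 9.81/1.500 = 6.540 m/s².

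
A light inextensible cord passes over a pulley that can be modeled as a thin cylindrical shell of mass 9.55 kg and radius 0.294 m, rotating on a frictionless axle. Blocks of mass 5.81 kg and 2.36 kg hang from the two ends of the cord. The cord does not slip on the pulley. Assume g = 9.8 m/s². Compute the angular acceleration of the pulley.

α ≈ 6.49 rad/s²

I = MR² = (9.55)(0.294)² = 0.8255 kg·m².
Heavier block: m₁g − T₁ = m₁a. Lighter block: T₂ − m₂g = m₂a.
Pulley: (T₁ − T₂)R = Iα = I(a/R), so T₁ − T₂ = (I/R²)a = 1·M_p a = 9.550·a.
Adding the three: (m₁ − m₂)g = (m₁ + m₂ + 9.550)a, so a = (5.81 − 2.36)(9.8)/(5.81 + 2.36 + 9.550) = 1.908 m/s².
α = a/R = 1.908/0.294 = 6.490 rad/s².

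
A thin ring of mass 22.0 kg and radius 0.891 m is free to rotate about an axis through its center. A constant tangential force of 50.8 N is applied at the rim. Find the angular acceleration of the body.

α ≈ 2.59 rad/s²

I = MR² = (22.0)(0.891)² = 17.47 kg·m².
τ = F R = (50.8)(0.891) = 45.26 N·m.
Newton's second law for rotation, τ = Iα, gives α = τ/I = 45.26/17.47 = 2.592 rad/s².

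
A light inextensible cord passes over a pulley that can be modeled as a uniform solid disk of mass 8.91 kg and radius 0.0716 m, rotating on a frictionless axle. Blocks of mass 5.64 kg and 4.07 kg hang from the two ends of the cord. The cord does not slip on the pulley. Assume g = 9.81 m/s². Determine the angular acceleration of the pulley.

I = ½MR² = (1/2)(8.91)(0.0716)² = 0.02284 kg·m².
Heavier block: m₁g − T₁ = m₁a. Lighter block: T₂ − m₂g = m₂a.
Pulley: (T₁ − T₂)R = Iα = I(a/R), so T₁ − T₂ = (I/R²)a = (1/2)M_p a = 4.455·a.
Adding the three: (m₁ − m₂)g = (m₁ + m₂ + 4.455)a, so a = (5.64 − 4.07)(9.81)/(5.64 + 4.07 + 4.455) = 1.087 m/s².
α = a/R = 1.087/0.0716 = 15.19 rad/s².

α ≈ 15.2 rad/s²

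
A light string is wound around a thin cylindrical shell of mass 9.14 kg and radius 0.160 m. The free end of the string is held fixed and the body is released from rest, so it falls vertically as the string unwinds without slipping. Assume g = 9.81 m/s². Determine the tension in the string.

Translation: Mg − T = Ma. Rotation about the center: TR = Iα with I = MR².
With a = αR: T = (I/R²)a = M a, so Mg = (1 + 1.000)Ma.
a = g/(1 + 1.000) = 9.81/2.000 = 4.905 m/s².
T = 1.000·M·a = (1.000)(9.14)(4.905) = 44.83 N.

T ≈ 44.8 N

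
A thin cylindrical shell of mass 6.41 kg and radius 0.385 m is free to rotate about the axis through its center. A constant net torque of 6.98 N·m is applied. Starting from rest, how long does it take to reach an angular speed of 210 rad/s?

t ≈ 28.6 s

I = MR² = (6.41)(0.385)² = 0.9501 kg·m².
α = τ/I = 6.98/0.9501 = 7.346 rad/s².
ω = αt ⇒ t = ω/α = 210/7.346 = 28.59 s.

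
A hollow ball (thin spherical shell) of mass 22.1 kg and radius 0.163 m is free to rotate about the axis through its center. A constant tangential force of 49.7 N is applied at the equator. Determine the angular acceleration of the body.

I = (2/3)MR² = (2/3)(22.1)(0.163)² = 0.3914 kg·m².
τ = F R = (49.7)(0.163) = 8.101 N·m.
Newton's second law for rotation, τ = Iα, gives α = τ/I = 8.101/0.3914 = 20.70 rad/s².

α ≈ 20.7 rad/s²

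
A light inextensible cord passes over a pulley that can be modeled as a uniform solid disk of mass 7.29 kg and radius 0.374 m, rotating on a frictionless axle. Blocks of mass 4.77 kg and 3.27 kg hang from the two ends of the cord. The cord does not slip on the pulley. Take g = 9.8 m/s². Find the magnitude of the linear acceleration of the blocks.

a ≈ 1.26 m/s²

I = ½MR² = (1/2)(7.29)(0.374)² = 0.5098 kg·m².
Heavier block: m₁g − T₁ = m₁a. Lighter block: T₂ − m₂g = m₂a.
Pulley: (T₁ − T₂)R = Iα = I(a/R), so T₁ − T₂ = (I/R²)a = (1/2)M_p a = 3.645·a.
Adding the three: (m₁ − m₂)g = (m₁ + m₂ + 3.645)a, so a = (4.77 − 3.27)(9.8)/(4.77 + 3.27 + 3.645) = 1.258 m/s².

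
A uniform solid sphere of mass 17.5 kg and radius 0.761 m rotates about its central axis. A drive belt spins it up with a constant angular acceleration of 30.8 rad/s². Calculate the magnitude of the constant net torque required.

I = (2/5)MR² = (2/5)(17.5)(0.761)² = 4.054 kg·m².
τ = Iα = (4.054)(30.80) = 124.9 N·m.

τ ≈ 125 N·m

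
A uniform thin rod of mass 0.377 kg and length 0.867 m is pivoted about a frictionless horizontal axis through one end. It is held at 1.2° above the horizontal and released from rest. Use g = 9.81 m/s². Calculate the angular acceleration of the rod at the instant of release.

About the pivot, I = (1/3)ML² = (1/3)(0.377)(0.867)² = 0.09446 kg·m².
The weight acts at the center, a distance L/2 = 0.4335 m from the pivot; τ = Mg(L/2) cos 1.2° = 1.603 N·m.
α = τ/I = 1.603/0.09446 = 16.97 rad/s².

α ≈ 17.0 rad/s²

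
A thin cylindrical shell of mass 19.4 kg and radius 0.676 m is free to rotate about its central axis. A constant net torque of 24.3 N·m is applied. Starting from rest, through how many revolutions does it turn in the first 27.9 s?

≈ 170 revolutions

I = MR² = (19.4)(0.676)² = 8.865 kg·m².
α = τ/I = 24.3/8.865 = 2.741 rad/s².
θ = ½αt² = ½(2.741)(27.9)² = 1067 rad.
Revolutions = θ/(2π) = 169.8.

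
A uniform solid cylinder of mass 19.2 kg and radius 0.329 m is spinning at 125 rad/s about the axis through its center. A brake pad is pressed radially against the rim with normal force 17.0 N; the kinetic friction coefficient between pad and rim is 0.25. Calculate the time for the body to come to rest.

I = ½MR² = (1/2)(19.2)(0.329)² = 1.039 kg·m².
Friction force f = μN = (0.25)(17.0) = 4.250 N at the rim; torque magnitude τ = fR = 1.398 N·m, opposing ω.
|α| = τ/I = 1.398/1.039 = 1.346 rad/s² (deceleration).
0 = ω₀ − |α|t ⇒ t = ω₀/|α| = 125/1.346 = 92.89 s.

t ≈ 92.9 s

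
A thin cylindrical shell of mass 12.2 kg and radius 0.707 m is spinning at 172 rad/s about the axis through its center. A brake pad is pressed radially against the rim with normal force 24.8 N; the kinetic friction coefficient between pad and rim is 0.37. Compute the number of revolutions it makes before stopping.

≈ 2210 revolutions

I = MR² = (12.2)(0.707)² = 6.098 kg·m².
Friction force f = μN = (0.37)(24.8) = 9.176 N at the rim; torque magnitude τ = fR = 6.487 N·m, opposing ω.
|α| = τ/I = 6.487/6.098 = 1.064 rad/s² (deceleration).
ω² = ω₀² − 2|α|θ with ω = 0 ⇒ θ = ω₀²/(2|α|) = 13900 rad = 2213 rev.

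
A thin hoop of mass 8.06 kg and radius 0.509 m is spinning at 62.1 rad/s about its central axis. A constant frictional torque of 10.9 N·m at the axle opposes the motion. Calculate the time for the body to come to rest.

I = MR² = (8.06)(0.509)² = 2.088 kg·m².
The net torque has magnitude 10.9 N·m, opposing ω.
|α| = τ/I = 10.90/2.088 = 5.220 rad/s² (deceleration).
0 = ω₀ − |α|t ⇒ t = ω₀/|α| = 62.1/5.220 = 11.90 s.

t ≈ 11.9 s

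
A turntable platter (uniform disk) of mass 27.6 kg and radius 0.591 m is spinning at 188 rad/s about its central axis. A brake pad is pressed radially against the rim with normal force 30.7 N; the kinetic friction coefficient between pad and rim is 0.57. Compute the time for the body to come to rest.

I = ½MR² = (1/2)(27.6)(0.591)² = 4.820 kg·m².
Friction force f = μN = (0.57)(30.7) = 17.50 N at the rim; torque magnitude τ = fR = 10.34 N·m, opposing ω.
|α| = τ/I = 10.34/4.820 = 2.146 rad/s² (deceleration).
0 = ω₀ − |α|t ⇒ t = ω₀/|α| = 188/2.146 = 87.62 s.

t ≈ 87.6 s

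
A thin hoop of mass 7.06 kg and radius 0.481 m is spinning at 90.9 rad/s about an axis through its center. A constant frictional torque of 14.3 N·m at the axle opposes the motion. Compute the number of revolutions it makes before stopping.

≈ 75.1 revolutions

I = MR² = (7.06)(0.481)² = 1.633 kg·m².
The net torque has magnitude 14.3 N·m, opposing ω.
|α| = τ/I = 14.30/1.633 = 8.755 rad/s² (deceleration).
ω² = ω₀² − 2|α|θ with ω = 0 ⇒ θ = ω₀²/(2|α|) = 471.9 rad = 75.11 rev.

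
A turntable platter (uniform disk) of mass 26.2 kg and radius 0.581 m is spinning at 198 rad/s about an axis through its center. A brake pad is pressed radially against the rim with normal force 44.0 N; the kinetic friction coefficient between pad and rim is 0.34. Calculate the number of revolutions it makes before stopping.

I = ½MR² = (1/2)(26.2)(0.581)² = 4.422 kg·m².
Friction force f = μN = (0.34)(44.0) = 14.96 N at the rim; torque magnitude τ = fR = 8.692 N·m, opposing ω.
|α| = τ/I = 8.692/4.422 = 1.966 rad/s² (deceleration).
ω² = ω₀² − 2|α|θ with ω = 0 ⇒ θ = ω₀²/(2|α|) = 9973 rad = 1587 rev.

≈ 1590 revolutions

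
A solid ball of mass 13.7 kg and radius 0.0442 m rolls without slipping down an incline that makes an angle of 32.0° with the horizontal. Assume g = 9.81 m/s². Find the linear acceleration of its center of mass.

a ≈ 3.71 m/s²

Translation along the incline: Mg sinθ − f = Ma.
Rotation about the center: fR = Iα with I = (2/5)MR². No-slip gives a = αR, so f = (I/R²)a = (2/5)M a.
Substituting: Mg sinθ = (1 + 0.4000)Ma, so a = g sinθ/(1 + 0.4000) = (9.81) sin 32.0° / 1.400 = 3.713 m/s².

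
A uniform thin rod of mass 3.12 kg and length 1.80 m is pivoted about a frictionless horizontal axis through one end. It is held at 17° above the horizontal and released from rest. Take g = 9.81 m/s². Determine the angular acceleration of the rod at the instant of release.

About the pivot, I = (1/3)ML² = (1/3)(3.12)(1.80)² = 3.370 kg·m².
The weight acts at the center, a distance L/2 = 0.9000 m from the pivot; τ = Mg(L/2) cos 17° = 26.34 N·m.
α = τ/I = 26.34/3.370 = 7.818 rad/s².
(Equivalently α = (3g/(2L)) cos 17° = 7.818 rad/s².)

α ≈ 7.82 rad/s²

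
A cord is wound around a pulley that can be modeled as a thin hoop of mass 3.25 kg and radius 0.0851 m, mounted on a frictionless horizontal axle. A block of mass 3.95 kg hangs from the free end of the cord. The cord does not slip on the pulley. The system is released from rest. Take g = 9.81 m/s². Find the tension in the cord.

I = MR² = (3.25)(0.0851)² = 0.02354 kg·m².
Block: mg − T = ma. Pulley: TR = Iα. No-slip: a = αR, so T = (I/R²)a = 3.250·a.
Then mg = (m + 3.250)a, so a = (3.95)(9.81)/(3.95 + 3.250) = 5.382 m/s².
T = 3.250·a = 17.49 N.

T ≈ 17.5 N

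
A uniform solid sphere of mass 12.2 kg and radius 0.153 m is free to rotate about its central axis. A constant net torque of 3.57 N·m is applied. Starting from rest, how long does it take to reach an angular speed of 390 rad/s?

I = (2/5)MR² = (2/5)(12.2)(0.153)² = 0.1142 kg·m².
α = τ/I = 3.57/0.1142 = 31.25 rad/s².
ω = αt ⇒ t = ω/α = 390/31.25 = 12.48 s.

t ≈ 12.5 s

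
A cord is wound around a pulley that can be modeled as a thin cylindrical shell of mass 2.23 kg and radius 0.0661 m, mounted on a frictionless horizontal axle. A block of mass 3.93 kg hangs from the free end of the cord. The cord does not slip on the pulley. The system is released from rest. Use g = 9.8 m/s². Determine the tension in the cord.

I = MR² = (2.23)(0.0661)² = 0.009743 kg·m².
Block: mg − T = ma. Pulley: TR = Iα. No-slip: a = αR, so T = (I/R²)a = 2.230·a.
Then mg = (m + 2.230)a, so a = (3.93)(9.8)/(3.93 + 2.230) = 6.252 m/s².
T = 2.230·a = 13.94 N.

T ≈ 13.9 N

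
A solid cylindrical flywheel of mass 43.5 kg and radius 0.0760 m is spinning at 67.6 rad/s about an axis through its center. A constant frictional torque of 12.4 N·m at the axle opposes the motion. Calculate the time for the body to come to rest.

I = ½MR² = (1/2)(43.5)(0.0760)² = 0.1256 kg·m².
The net torque has magnitude 12.4 N·m, opposing ω.
|α| = τ/I = 12.40/0.1256 = 98.70 rad/s² (deceleration).
0 = ω₀ − |α|t ⇒ t = ω₀/|α| = 67.6/98.70 = 0.6849 s.

t ≈ 0.685 s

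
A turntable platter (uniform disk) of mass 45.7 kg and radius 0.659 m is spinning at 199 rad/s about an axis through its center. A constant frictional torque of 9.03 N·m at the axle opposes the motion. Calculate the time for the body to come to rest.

I = ½MR² = (1/2)(45.7)(0.659)² = 9.923 kg·m².
The net torque has magnitude 9.03 N·m, opposing ω.
|α| = τ/I = 9.030/9.923 = 0.9100 rad/s² (deceleration).
0 = ω₀ − |α|t ⇒ t = ω₀/|α| = 199/0.9100 = 218.7 s.

t ≈ 219 s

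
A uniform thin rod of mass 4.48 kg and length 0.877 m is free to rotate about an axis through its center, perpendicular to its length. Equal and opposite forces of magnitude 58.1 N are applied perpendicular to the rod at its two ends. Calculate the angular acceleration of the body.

α ≈ 177 rad/s²

I = (1/12)ML² = (1/12)(4.48)(0.877)² = 0.2871 kg·m².
The couple gives τ = F·(L/2) + F·(L/2) = F L = (58.1)(0.877) = 50.95 N·m.
From τ = Iα: α = 50.95/0.2871 = 177.5 rad/s².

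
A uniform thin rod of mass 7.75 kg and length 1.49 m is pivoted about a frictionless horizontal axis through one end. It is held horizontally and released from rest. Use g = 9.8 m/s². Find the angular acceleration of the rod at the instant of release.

α ≈ 9.87 rad/s²

About the pivot, I = (1/3)ML² = (1/3)(7.75)(1.49)² = 5.735 kg·m².
The weight acts at the center, a distance L/2 = 0.7450 m from the pivot; τ = Mg(L/2) = 56.58 N·m.
α = τ/I = 56.58/5.735 = 9.866 rad/s².
(Equivalently α = (3g/(2L)) = 9.866 rad/s².)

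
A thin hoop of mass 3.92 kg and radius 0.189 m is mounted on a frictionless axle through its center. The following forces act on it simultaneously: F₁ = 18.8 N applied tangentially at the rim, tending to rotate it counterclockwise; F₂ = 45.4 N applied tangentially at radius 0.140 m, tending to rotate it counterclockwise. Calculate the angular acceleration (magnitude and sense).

I = MR² = (3.92)(0.189)² = 0.1400 kg·m².
Taking counterclockwise as positive: τ₁ = +(18.8)(0.189) = +3.553 N·m; τ₂ = +(45.4)(0.140) = +6.356 N·m.
Net torque τ = 9.909 N·m.
α = τ/I = 9.909/0.1400 = 70.77 rad/s².

α ≈ 70.8 rad/s², counterclockwise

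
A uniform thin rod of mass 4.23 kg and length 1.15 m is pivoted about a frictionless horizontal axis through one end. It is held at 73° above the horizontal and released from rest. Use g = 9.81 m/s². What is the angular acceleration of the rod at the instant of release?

α ≈ 3.74 rad/s²

About the pivot, I = (1/3)ML² = (1/3)(4.23)(1.15)² = 1.865 kg·m².
The weight acts at the center, a distance L/2 = 0.5750 m from the pivot; τ = Mg(L/2) cos 73° = 6.976 N·m.
α = τ/I = 6.976/1.865 = 3.741 rad/s².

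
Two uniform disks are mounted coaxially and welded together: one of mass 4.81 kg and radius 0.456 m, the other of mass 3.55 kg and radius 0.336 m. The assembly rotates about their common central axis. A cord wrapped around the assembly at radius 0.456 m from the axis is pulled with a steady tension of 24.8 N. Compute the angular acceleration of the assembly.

α ≈ 16.1 rad/s²

I = ½M₁R₁² + ½M₂R₂² = ½(4.81)(0.456)² + ½(3.55)(0.336)² = 0.7005 kg·m².
τ = F r = (24.8)(0.456) = 11.31 N·m.
α = τ/I = 11.31/0.7005 = 16.14 rad/s².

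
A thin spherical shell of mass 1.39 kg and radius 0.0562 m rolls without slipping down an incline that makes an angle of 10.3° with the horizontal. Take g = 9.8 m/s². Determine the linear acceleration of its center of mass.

a ≈ 1.05 m/s²

Translation along the incline: Mg sinθ − f = Ma.
Rotation about the center: fR = Iα with I = (2/3)MR². No-slip gives a = αR, so f = (I/R²)a = (2/3)M a.
Substituting: Mg sinθ = (1 + 0.6667)Ma, so a = g sinθ/(1 + 0.6667) = (9.8) sin 10.3° / 1.667 = 1.051 m/s².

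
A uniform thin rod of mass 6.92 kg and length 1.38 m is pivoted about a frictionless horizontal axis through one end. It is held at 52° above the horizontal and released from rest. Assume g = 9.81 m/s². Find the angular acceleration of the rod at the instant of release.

α ≈ 6.56 rad/s²

About the pivot, I = (1/3)ML² = (1/3)(6.92)(1.38)² = 4.393 kg·m².
The weight acts at the center, a distance L/2 = 0.6900 m from the pivot; τ = Mg(L/2) cos 52° = 28.84 N·m.
α = τ/I = 28.84/4.393 = 6.565 rad/s².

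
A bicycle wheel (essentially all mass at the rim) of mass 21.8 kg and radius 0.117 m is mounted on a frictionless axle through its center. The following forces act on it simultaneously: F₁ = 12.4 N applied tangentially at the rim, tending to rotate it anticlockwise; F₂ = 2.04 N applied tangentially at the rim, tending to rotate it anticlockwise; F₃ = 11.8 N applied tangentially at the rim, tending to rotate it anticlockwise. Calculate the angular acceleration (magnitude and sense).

α ≈ 10.3 rad/s², anticlockwise

I = MR² = (21.8)(0.117)² = 0.2984 kg·m².
Taking anticlockwise as positive: τ₁ = +(12.4)(0.117) = +1.451 N·m; τ₂ = +(2.04)(0.117) = +0.2387 N·m; τ₃ = +(11.8)(0.117) = +1.381 N·m.
Net torque τ = 3.070 N·m.
α = τ/I = 3.070/0.2984 = 10.29 rad/s².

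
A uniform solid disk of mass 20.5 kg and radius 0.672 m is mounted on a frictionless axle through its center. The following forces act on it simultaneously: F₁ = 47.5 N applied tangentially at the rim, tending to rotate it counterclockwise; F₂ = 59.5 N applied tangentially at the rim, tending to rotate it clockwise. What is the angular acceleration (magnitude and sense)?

α ≈ 1.74 rad/s², clockwise

I = ½MR² = (1/2)(20.5)(0.672)² = 4.629 kg·m².
Taking counterclockwise as positive: τ₁ = +(47.5)(0.672) = +31.92 N·m; τ₂ = −(59.5)(0.672) = −39.98 N·m.
Net torque τ = -8.064 N·m.
α = τ/I = -8.064/4.629 = -1.742 rad/s².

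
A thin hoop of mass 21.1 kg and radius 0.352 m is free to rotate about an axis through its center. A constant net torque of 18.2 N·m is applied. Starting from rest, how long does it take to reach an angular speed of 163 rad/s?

t ≈ 23.4 s

I = MR² = (21.1)(0.352)² = 2.614 kg·m².
α = τ/I = 18.2/2.614 = 6.962 rad/s².
ω = αt ⇒ t = ω/α = 163/6.962 = 23.41 s.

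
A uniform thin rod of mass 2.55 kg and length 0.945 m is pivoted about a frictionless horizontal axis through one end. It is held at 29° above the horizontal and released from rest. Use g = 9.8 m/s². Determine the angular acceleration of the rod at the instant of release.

About the pivot, I = (1/3)ML² = (1/3)(2.55)(0.945)² = 0.7591 kg·m².
The weight acts at the center, a distance L/2 = 0.4725 m from the pivot; τ = Mg(L/2) cos 29° = 10.33 N·m.
α = τ/I = 10.33/0.7591 = 13.61 rad/s².

α ≈ 13.6 rad/s²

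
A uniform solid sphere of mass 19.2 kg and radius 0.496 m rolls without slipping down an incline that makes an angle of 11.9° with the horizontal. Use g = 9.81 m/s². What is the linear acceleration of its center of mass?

Translation along the incline: Mg sinθ − f = Ma.
Rotation about the center: fR = Iα with I = (2/5)MR². No-slip gives a = αR, so f = (I/R²)a = (2/5)M a.
Substituting: Mg sinθ = (1 + 0.4000)Ma, so a = g sinθ/(1 + 0.4000) = (9.81) sin 11.9° / 1.400 = 1.445 m/s².

a ≈ 1.44 m/s²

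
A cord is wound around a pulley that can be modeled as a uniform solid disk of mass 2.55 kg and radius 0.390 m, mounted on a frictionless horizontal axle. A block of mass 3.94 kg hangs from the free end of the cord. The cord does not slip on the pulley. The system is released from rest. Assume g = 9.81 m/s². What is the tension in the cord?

I = ½MR² = (1/2)(2.55)(0.390)² = 0.1939 kg·m².
Block: mg − T = ma. Pulley: TR = Iα. No-slip: a = αR, so T = (I/R²)a = 1.275·a.
Then mg = (m + 1.275)a, so a = (3.94)(9.81)/(3.94 + 1.275) = 7.412 m/s².
T = 1.275·a = 9.450 N.

T ≈ 9.45 N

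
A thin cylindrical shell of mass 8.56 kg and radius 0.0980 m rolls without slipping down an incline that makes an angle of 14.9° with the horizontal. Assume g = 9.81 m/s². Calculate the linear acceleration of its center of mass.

a ≈ 1.26 m/s²

Translation along the incline: Mg sinθ − f = Ma.
Rotation about the center: fR = Iα with I = MR². No-slip gives a = αR, so f = (I/R²)a = M a.
Substituting: Mg sinθ = (1 + 1.000)Ma, so a = g sinθ/(1 + 1.000) = (9.81) sin 14.9° / 2.000 = 1.261 m/s².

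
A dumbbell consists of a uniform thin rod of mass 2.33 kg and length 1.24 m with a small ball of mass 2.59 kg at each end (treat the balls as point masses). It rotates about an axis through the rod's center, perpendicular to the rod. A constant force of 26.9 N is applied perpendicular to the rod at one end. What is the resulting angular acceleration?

α ≈ 7.28 rad/s²

I_rod = (1/12)ML² = (1/12)(2.33)(1.24)² = 0.2986 kg·m².
I_balls = 2·m·(L/2)² = 2(2.59)(0.6200)² = 1.991 kg·m².
Total I = 2.290 kg·m².
τ = F·(L/2) = (26.9)(0.620) = 16.68 N·m.
α = τ/I = 16.68/2.290 = 7.284 rad/s².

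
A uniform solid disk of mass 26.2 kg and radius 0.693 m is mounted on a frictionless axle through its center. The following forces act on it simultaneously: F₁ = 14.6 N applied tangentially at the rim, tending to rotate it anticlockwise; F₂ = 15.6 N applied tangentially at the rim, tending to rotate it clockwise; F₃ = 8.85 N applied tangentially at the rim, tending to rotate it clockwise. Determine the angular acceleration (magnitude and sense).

I = ½MR² = (1/2)(26.2)(0.693)² = 6.291 kg·m².
Taking anticlockwise as positive: τ₁ = +(14.6)(0.693) = +10.12 N·m; τ₂ = −(15.6)(0.693) = −10.81 N·m; τ₃ = −(8.85)(0.693) = −6.133 N·m.
Net torque τ = -6.826 N·m.
α = τ/I = -6.826/6.291 = -1.085 rad/s².

α ≈ 1.09 rad/s², clockwise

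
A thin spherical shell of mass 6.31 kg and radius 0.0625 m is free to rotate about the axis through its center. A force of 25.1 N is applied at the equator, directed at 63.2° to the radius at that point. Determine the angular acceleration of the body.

I = (2/3)MR² = (2/3)(6.31)(0.0625)² = 0.01643 kg·m².
Only the tangential component produces torque: τ = F R sinθ = (25.1)(0.0625) sin 63.2° = 1.400 N·m.
Newton's second law for rotation, τ = Iα, gives α = τ/I = 1.400/0.01643 = 85.21 rad/s².

α ≈ 85.2 rad/s²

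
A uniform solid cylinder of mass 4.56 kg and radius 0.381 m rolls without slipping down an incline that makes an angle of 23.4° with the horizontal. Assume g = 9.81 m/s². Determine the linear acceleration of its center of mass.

Translation along the incline: Mg sinθ − f = Ma.
Rotation about the center: fR = Iα with I = ½MR². No-slip gives a = αR, so f = (I/R²)a = (1/2)M a.
Substituting: Mg sinθ = (1 + 0.5000)Ma, so a = g sinθ/(1 + 0.5000) = (9.81) sin 23.4° / 1.500 = 2.597 m/s².

a ≈ 2.60 m/s²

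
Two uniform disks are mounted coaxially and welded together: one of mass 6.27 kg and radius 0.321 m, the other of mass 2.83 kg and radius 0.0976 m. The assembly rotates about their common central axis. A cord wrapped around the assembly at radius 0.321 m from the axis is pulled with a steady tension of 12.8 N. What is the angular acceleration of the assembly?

α ≈ 12.2 rad/s²

I = ½M₁R₁² + ½M₂R₂² = ½(6.27)(0.321)² + ½(2.83)(0.0976)² = 0.3365 kg·m².
τ = F r = (12.8)(0.321) = 4.109 N·m.
α = τ/I = 4.109/0.3365 = 12.21 rad/s².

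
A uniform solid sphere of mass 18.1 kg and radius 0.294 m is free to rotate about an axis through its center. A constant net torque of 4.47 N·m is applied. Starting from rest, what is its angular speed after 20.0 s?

I = (2/5)MR² = (2/5)(18.1)(0.294)² = 0.6258 kg·m².
α = τ/I = 4.47/0.6258 = 7.143 rad/s².
ω = ω₀ + αt = 0 + (7.143)(20.0) = 142.9 rad/s.

ω ≈ 143 rad/s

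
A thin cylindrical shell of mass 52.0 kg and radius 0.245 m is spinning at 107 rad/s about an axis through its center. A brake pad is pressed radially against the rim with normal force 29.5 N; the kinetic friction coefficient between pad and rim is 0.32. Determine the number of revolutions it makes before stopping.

≈ 1230 revolutions

I = MR² = (52.0)(0.245)² = 3.121 kg·m².
Friction force f = μN = (0.32)(29.5) = 9.440 N at the rim; torque magnitude τ = fR = 2.313 N·m, opposing ω.
|α| = τ/I = 2.313/3.121 = 0.7410 rad/s² (deceleration).
ω² = ω₀² − 2|α|θ with ω = 0 ⇒ θ = ω₀²/(2|α|) = 7726 rad = 1230 rev.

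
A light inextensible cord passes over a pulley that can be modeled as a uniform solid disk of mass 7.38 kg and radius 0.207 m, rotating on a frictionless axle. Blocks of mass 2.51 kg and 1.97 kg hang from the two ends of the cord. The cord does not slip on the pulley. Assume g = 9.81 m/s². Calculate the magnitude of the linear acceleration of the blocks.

a ≈ 0.648 m/s²

I = ½MR² = (1/2)(7.38)(0.207)² = 0.1581 kg·m².
Heavier block: m₁g − T₁ = m₁a. Lighter block: T₂ − m₂g = m₂a.
Pulley: (T₁ − T₂)R = Iα = I(a/R), so T₁ − T₂ = (I/R²)a = (1/2)M_p a = 3.690·a.
Adding the three: (m₁ − m₂)g = (m₁ + m₂ + 3.690)a, so a = (2.51 − 1.97)(9.81)/(2.51 + 1.97 + 3.690) = 0.6484 m/s².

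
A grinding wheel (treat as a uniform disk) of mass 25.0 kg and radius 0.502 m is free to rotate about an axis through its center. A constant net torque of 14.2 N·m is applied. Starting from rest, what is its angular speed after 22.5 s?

I = ½MR² = (1/2)(25.0)(0.502)² = 3.150 kg·m².
α = τ/I = 14.2/3.150 = 4.508 rad/s².
ω = ω₀ + αt = 0 + (4.508)(22.5) = 101.4 rad/s.

ω ≈ 101 rad/s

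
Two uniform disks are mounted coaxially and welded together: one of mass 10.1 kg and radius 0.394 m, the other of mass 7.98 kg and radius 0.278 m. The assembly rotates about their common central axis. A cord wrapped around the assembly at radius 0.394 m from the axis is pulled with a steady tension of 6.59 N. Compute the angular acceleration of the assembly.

α ≈ 2.38 rad/s²

I = ½M₁R₁² + ½M₂R₂² = ½(10.1)(0.394)² + ½(7.98)(0.278)² = 1.092 kg·m².
τ = F r = (6.59)(0.394) = 2.596 N·m.
α = τ/I = 2.596/1.092 = 2.377 rad/s².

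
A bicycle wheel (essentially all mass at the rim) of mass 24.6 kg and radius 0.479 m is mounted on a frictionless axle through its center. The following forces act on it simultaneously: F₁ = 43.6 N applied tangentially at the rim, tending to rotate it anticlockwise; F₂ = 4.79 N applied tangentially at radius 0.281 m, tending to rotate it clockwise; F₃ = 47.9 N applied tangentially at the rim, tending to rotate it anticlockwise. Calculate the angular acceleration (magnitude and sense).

I = MR² = (24.6)(0.479)² = 5.644 kg·m².
Taking anticlockwise as positive: τ₁ = +(43.6)(0.479) = +20.88 N·m; τ₂ = −(4.79)(0.281) = −1.346 N·m; τ₃ = +(47.9)(0.479) = +22.94 N·m.
Net torque τ = 42.48 N·m.
α = τ/I = 42.48/5.644 = 7.527 rad/s².

α ≈ 7.53 rad/s², anticlockwise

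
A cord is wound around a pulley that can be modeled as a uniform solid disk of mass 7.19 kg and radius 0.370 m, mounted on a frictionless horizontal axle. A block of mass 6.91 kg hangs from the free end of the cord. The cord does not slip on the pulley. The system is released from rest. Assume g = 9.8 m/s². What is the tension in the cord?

I = ½MR² = (1/2)(7.19)(0.370)² = 0.4922 kg·m².
Block: mg − T = ma. Pulley: TR = Iα. No-slip: a = αR, so T = (I/R²)a = 3.595·a.
Then mg = (m + 3.595)a, so a = (6.91)(9.8)/(6.91 + 3.595) = 6.446 m/s².
T = 3.595·a = 23.17 N.

T ≈ 23.2 N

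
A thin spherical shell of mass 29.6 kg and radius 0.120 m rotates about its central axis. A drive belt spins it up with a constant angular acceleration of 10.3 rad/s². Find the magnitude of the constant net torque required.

τ ≈ 2.93 N·m

I = (2/3)MR² = (2/3)(29.6)(0.120)² = 0.2842 kg·m².
τ = Iα = (0.2842)(10.30) = 2.927 N·m.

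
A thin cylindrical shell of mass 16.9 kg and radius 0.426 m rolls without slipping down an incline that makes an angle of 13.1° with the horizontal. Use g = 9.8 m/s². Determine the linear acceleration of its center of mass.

Translation along the incline: Mg sinθ − f = Ma.
Rotation about the center: fR = Iα with I = MR². No-slip gives a = αR, so f = (I/R²)a = M a.
Substituting: Mg sinθ = (1 + 1.000)Ma, so a = g sinθ/(1 + 1.000) = (9.8) sin 13.1° / 2.000 = 1.111 m/s².

a ≈ 1.11 m/s²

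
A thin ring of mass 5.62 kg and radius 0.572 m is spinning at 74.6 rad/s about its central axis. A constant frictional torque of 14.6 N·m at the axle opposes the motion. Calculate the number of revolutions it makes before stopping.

I = MR² = (5.62)(0.572)² = 1.839 kg·m².
The net torque has magnitude 14.6 N·m, opposing ω.
|α| = τ/I = 14.60/1.839 = 7.940 rad/s² (deceleration).
ω² = ω₀² − 2|α|θ with ω = 0 ⇒ θ = ω₀²/(2|α|) = 350.4 rad = 55.78 rev.

≈ 55.8 revolutions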